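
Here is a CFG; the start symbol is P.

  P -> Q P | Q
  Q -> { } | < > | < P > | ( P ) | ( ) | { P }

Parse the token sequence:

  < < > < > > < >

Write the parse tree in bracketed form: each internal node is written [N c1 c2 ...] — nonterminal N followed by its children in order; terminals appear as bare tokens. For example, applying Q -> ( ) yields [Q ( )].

P
Q P
< P > P
< Q P > P
< < > P > P
< < > Q > P
< < > < > > P
< < > < > > Q
< < > < > > < >

[P [Q < [P [Q < >] [P [Q < >]]] >] [P [Q < >]]]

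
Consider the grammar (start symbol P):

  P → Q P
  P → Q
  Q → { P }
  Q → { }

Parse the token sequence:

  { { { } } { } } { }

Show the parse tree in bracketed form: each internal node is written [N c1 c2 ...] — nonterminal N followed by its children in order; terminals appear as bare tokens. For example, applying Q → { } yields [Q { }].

P
Q P
{ P } P
{ Q P } P
{ { P } P } P
{ { Q } P } P
{ { { } } P } P
{ { { } } Q } P
{ { { } } { } } P
{ { { } } { } } Q
{ { { } } { } } { }

[P [Q { [P [Q { [P [Q { }]] }] [P [Q { }]]] }] [P [Q { }]]]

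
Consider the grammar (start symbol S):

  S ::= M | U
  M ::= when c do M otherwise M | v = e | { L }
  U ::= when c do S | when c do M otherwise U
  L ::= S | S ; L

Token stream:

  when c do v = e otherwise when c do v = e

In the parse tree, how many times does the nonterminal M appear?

[S [U when c do [M v = e] otherwise [U when c do [S [M v = e]]]]]

2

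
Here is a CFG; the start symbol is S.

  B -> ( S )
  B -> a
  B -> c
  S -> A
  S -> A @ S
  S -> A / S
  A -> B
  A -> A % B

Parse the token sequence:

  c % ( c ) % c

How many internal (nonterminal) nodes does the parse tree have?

10

[S [A [A [A [B c]] % [B ( [S [A [B c]]] )]] % [B c]]]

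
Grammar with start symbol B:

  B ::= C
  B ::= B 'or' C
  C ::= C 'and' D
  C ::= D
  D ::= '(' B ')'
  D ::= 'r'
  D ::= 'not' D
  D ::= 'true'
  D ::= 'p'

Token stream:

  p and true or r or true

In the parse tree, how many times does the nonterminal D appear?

[B [B [B [C [C [D p]] and [D true]]] or [C [D r]]] or [C [D true]]]

4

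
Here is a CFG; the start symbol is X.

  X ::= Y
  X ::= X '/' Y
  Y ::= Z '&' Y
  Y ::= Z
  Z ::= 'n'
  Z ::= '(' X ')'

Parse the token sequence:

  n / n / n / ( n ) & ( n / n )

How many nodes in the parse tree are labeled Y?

[X [X [X [X [Y [Z n]]] / [Y [Z n]]] / [Y [Z n]]] / [Y [Z ( [X [Y [Z n]]] )] & [Y [Z ( [X [X [Y [Z n]]] / [Y [Z n]]] )]]]]

8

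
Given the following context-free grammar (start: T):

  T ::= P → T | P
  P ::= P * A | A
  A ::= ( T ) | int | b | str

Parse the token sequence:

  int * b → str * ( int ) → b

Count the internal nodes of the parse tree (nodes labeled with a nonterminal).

16

[T [P [P [A int]] * [A b]] → [T [P [P [A str]] * [A ( [T [P [A int]]] )]] → [T [P [A b]]]]]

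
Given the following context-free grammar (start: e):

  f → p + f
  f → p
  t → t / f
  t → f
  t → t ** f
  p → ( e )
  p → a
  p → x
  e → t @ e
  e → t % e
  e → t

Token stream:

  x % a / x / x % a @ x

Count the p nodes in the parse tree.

6

[e [t [f [p x]]] % [e [t [t [t [f [p a]]] / [f [p x]]] / [f [p x]]] % [e [t [f [p a]]] @ [e [t [f [p x]]]]]]]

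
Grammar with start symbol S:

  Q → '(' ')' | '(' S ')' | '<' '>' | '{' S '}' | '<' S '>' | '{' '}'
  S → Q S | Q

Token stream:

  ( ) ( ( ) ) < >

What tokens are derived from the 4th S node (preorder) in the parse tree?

< >

[S [Q ( )] [S [Q ( [S [Q ( )]] )] [S [Q < >]]]]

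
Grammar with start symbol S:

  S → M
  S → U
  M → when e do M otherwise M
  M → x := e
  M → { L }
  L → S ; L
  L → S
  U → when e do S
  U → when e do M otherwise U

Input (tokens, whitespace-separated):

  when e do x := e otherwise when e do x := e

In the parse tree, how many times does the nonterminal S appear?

2

[S [U when e do [M x := e] otherwise [U when e do [S [M x := e]]]]]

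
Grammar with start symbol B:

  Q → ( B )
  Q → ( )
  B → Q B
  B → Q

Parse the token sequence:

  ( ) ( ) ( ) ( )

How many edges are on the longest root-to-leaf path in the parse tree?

[B [Q ( )] [B [Q ( )] [B [Q ( )] [B [Q ( )]]]]]

5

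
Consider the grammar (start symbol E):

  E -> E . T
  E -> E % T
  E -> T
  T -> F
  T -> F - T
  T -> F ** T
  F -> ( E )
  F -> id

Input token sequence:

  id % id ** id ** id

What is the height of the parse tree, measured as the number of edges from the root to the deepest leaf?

5

[E [E [T [F id]]] % [T [F id] ** [T [F id] ** [T [F id]]]]]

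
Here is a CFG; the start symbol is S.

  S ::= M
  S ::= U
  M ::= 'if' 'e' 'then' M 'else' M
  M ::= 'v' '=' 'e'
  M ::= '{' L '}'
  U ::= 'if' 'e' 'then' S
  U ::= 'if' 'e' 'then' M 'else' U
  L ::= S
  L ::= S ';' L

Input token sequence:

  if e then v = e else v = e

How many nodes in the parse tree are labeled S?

1

[S [M if e then [M v = e] else [M v = e]]]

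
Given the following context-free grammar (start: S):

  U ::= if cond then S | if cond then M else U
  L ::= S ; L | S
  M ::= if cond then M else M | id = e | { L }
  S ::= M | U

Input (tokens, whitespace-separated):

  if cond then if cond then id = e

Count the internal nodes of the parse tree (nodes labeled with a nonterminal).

[S [U if cond then [S [U if cond then [S [M id = e]]]]]]

6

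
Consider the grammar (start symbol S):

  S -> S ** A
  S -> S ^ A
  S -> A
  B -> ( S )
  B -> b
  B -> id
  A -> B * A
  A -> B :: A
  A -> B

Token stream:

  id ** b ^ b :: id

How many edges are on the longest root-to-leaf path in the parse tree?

5

[S [S [S [A [B id]]] ** [A [B b]]] ^ [A [B b] :: [A [B id]]]]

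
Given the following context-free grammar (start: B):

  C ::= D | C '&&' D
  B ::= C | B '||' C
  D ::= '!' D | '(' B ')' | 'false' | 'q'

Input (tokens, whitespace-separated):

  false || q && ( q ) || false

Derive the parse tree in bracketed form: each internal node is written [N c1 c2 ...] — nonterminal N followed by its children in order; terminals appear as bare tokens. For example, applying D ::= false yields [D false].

B
B || C
B || C || C
C || C || C
D || C || C
false || C || C
false || C && D || C
false || D && D || C
false || q && D || C
false || q && ( B ) || C
false || q && ( C ) || C
false || q && ( D ) || C
false || q && ( q ) || C
false || q && ( q ) || D
false || q && ( q ) || false

[B [B [B [C [D false]]] || [C [C [D q]] && [D ( [B [C [D q]]] )]]] || [C [D false]]]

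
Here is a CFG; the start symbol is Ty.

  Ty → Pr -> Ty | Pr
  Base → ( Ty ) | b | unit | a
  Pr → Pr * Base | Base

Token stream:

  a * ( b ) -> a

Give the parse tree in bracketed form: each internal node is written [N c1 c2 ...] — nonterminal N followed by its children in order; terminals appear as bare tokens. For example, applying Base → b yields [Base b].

[Ty [Pr [Pr [Base a]] * [Base ( [Ty [Pr [Base b]]] )]] -> [Ty [Pr [Base a]]]]

Ty
Pr -> Ty
Pr * Base -> Ty
Base * Base -> Ty
a * Base -> Ty
a * ( Ty ) -> Ty
a * ( Pr ) -> Ty
a * ( Base ) -> Ty
a * ( b ) -> Ty
a * ( b ) -> Pr
a * ( b ) -> Base
a * ( b ) -> a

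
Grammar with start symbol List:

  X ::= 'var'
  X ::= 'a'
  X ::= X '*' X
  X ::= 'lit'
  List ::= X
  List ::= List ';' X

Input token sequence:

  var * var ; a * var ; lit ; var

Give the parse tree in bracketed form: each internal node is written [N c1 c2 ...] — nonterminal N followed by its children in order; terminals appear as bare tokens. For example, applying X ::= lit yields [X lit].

List
List ; X
List ; X ; X
List ; X ; X ; X
X ; X ; X ; X
X * X ; X ; X ; X
var * X ; X ; X ; X
var * var ; X ; X ; X
var * var ; X * X ; X ; X
var * var ; a * X ; X ; X
var * var ; a * var ; X ; X
var * var ; a * var ; lit ; X
var * var ; a * var ; lit ; var

[List [List [List [List [X [X var] * [X var]]] ; [X [X a] * [X var]]] ; [X lit]] ; [X var]]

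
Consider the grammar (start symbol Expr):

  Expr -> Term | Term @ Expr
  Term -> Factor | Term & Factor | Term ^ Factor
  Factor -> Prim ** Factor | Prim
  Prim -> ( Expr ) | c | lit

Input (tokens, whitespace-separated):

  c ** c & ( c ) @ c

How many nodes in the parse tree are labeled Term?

4

[Expr [Term [Term [Factor [Prim c] ** [Factor [Prim c]]]] & [Factor [Prim ( [Expr [Term [Factor [Prim c]]]] )]]] @ [Expr [Term [Factor [Prim c]]]]]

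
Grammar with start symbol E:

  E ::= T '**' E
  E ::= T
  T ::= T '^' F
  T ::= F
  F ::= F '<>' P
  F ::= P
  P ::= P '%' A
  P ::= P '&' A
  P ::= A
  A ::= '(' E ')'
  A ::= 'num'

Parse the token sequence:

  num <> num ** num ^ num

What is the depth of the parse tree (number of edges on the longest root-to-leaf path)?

[E [T [F [F [P [A num]]] <> [P [A num]]]] ** [E [T [T [F [P [A num]]]] ^ [F [P [A num]]]]]]

7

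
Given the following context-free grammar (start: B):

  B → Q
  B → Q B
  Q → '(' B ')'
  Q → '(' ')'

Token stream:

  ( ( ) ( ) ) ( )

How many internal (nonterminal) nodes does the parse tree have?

8

[B [Q ( [B [Q ( )] [B [Q ( )]]] )] [B [Q ( )]]]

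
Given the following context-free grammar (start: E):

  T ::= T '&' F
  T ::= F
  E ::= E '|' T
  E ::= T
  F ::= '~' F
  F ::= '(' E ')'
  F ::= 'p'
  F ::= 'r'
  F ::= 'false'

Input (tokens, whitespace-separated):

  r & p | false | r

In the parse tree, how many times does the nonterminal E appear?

3

[E [E [E [T [T [F r]] & [F p]]] | [T [F false]]] | [T [F r]]]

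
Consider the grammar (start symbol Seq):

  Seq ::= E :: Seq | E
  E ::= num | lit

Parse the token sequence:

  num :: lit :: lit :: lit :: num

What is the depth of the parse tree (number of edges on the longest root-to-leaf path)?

[Seq [E num] :: [Seq [E lit] :: [Seq [E lit] :: [Seq [E lit] :: [Seq [E num]]]]]]

6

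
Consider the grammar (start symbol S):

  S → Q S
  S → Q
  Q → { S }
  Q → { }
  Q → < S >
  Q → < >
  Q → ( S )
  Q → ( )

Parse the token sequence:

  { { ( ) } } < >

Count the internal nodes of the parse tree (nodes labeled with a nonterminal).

8

[S [Q { [S [Q { [S [Q ( )]] }]] }] [S [Q < >]]]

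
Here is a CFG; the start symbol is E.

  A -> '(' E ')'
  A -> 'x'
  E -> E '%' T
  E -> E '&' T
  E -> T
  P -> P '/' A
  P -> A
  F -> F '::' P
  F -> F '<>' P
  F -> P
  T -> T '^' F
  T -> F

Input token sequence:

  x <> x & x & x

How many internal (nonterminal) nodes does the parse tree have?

[E [E [E [T [F [F [P [A x]]] <> [P [A x]]]]] & [T [F [P [A x]]]]] & [T [F [P [A x]]]]]

18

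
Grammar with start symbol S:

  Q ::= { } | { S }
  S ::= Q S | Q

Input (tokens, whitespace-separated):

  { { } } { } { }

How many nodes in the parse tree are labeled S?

[S [Q { [S [Q { }]] }] [S [Q { }] [S [Q { }]]]]

4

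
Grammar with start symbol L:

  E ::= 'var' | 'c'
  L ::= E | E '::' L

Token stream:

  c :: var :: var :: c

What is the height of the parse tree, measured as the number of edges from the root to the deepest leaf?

[L [E c] :: [L [E var] :: [L [E var] :: [L [E c]]]]]

5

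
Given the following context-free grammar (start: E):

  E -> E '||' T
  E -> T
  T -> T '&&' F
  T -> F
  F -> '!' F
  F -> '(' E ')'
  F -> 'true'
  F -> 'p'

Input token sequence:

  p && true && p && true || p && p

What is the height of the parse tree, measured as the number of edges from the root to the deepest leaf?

[E [E [T [T [T [T [F p]] && [F true]] && [F p]] && [F true]]] || [T [T [F p]] && [F p]]]

7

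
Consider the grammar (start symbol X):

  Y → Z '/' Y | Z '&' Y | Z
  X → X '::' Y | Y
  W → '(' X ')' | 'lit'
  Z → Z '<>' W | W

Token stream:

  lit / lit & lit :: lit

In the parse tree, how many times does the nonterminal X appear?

[X [X [Y [Z [W lit]] / [Y [Z [W lit]] & [Y [Z [W lit]]]]]] :: [Y [Z [W lit]]]]

2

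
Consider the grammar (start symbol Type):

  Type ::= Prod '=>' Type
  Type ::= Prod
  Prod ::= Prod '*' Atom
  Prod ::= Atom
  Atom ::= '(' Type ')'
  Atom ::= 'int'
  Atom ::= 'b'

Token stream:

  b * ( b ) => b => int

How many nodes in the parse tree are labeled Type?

4

[Type [Prod [Prod [Atom b]] * [Atom ( [Type [Prod [Atom b]]] )]] => [Type [Prod [Atom b]] => [Type [Prod [Atom int]]]]]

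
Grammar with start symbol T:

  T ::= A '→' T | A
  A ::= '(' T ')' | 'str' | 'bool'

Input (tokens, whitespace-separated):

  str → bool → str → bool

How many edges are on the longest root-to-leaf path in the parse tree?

[T [A str] → [T [A bool] → [T [A str] → [T [A bool]]]]]

5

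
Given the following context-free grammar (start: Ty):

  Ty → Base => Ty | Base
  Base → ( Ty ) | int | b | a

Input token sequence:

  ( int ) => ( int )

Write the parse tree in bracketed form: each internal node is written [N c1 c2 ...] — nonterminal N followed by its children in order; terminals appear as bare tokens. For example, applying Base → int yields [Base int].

Ty
Base => Ty
( Ty ) => Ty
( Base ) => Ty
( int ) => Ty
( int ) => Base
( int ) => ( Ty )
( int ) => ( Base )
( int ) => ( int )

[Ty [Base ( [Ty [Base int]] )] => [Ty [Base ( [Ty [Base int]] )]]]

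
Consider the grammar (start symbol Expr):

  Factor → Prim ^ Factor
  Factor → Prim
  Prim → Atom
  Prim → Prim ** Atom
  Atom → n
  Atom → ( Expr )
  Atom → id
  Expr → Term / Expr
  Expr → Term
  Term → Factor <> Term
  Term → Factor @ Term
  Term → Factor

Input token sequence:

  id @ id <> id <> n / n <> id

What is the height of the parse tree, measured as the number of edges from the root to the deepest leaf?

[Expr [Term [Factor [Prim [Atom id]]] @ [Term [Factor [Prim [Atom id]]] <> [Term [Factor [Prim [Atom id]]] <> [Term [Factor [Prim [Atom n]]]]]]] / [Expr [Term [Factor [Prim [Atom n]]] <> [Term [Factor [Prim [Atom id]]]]]]]

8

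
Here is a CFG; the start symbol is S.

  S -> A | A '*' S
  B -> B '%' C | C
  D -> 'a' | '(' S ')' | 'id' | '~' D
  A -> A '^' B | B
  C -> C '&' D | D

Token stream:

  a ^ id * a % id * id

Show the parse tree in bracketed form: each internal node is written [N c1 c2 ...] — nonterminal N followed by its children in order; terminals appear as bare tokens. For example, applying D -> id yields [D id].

S
A * S
A ^ B * S
B ^ B * S
C ^ B * S
D ^ B * S
a ^ B * S
a ^ C * S
a ^ D * S
a ^ id * S
a ^ id * A * S
a ^ id * B * S
a ^ id * B % C * S
a ^ id * C % C * S
a ^ id * D % C * S
a ^ id * a % C * S
a ^ id * a % D * S
a ^ id * a % id * S
a ^ id * a % id * A
a ^ id * a % id * B
a ^ id * a % id * C
a ^ id * a % id * D
a ^ id * a % id * id

[S [A [A [B [C [D a]]]] ^ [B [C [D id]]]] * [S [A [B [B [C [D a]]] % [C [D id]]]] * [S [A [B [C [D id]]]]]]]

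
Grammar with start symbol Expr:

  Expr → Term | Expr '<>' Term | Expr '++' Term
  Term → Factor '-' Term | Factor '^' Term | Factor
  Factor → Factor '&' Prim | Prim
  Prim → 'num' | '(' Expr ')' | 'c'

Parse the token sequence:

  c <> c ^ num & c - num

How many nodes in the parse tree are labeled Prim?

5

[Expr [Expr [Term [Factor [Prim c]]]] <> [Term [Factor [Prim c]] ^ [Term [Factor [Factor [Prim num]] & [Prim c]] - [Term [Factor [Prim num]]]]]]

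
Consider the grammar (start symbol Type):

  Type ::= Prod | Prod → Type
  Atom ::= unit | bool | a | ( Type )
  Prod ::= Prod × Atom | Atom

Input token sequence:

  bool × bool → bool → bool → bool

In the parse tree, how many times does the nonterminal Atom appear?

5

[Type [Prod [Prod [Atom bool]] × [Atom bool]] → [Type [Prod [Atom bool]] → [Type [Prod [Atom bool]] → [Type [Prod [Atom bool]]]]]]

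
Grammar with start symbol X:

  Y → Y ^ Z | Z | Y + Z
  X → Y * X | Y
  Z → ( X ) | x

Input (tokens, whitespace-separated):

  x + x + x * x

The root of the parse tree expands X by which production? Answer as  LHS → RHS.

X → Y * X

[X [Y [Y [Y [Z x]] + [Z x]] + [Z x]] * [X [Y [Z x]]]]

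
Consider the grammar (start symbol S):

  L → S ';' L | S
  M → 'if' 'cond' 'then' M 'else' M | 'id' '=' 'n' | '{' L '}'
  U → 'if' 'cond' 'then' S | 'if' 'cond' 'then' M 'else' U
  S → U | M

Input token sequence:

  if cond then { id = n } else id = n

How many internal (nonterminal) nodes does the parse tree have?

[S [M if cond then [M { [L [S [M id = n]]] }] else [M id = n]]]

7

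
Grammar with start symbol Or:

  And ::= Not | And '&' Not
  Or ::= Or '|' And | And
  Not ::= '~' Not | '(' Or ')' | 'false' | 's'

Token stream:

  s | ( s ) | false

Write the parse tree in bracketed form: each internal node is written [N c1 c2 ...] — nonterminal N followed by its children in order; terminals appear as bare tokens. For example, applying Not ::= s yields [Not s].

Or
Or | And
Or | And | And
And | And | And
Not | And | And
s | And | And
s | Not | And
s | ( Or ) | And
s | ( And ) | And
s | ( Not ) | And
s | ( s ) | And
s | ( s ) | Not
s | ( s ) | false

[Or [Or [Or [And [Not s]]] | [And [Not ( [Or [And [Not s]]] )]]] | [And [Not false]]]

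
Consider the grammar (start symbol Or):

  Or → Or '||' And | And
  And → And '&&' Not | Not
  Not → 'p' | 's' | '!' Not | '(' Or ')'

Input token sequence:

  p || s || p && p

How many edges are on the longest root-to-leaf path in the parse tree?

5

[Or [Or [Or [And [Not p]]] || [And [Not s]]] || [And [And [Not p]] && [Not p]]]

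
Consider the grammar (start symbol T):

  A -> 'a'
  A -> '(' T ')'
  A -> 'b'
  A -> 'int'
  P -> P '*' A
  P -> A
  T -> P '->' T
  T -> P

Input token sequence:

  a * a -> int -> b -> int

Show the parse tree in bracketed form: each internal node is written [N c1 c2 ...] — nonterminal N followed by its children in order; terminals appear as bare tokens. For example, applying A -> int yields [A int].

T
P -> T
P * A -> T
A * A -> T
a * A -> T
a * a -> T
a * a -> P -> T
a * a -> A -> T
a * a -> int -> T
a * a -> int -> P -> T
a * a -> int -> A -> T
a * a -> int -> b -> T
a * a -> int -> b -> P
a * a -> int -> b -> A
a * a -> int -> b -> int

[T [P [P [A a]] * [A a]] -> [T [P [A int]] -> [T [P [A b]] -> [T [P [A int]]]]]]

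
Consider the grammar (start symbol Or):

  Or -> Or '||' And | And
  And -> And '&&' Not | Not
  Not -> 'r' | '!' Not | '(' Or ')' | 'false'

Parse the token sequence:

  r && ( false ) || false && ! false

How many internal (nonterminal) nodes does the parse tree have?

[Or [Or [And [And [Not r]] && [Not ( [Or [And [Not false]]] )]]] || [And [And [Not false]] && [Not ! [Not false]]]]

14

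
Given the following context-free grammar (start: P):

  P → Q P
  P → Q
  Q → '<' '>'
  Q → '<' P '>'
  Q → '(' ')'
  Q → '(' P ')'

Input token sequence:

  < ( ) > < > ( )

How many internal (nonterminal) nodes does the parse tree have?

[P [Q < [P [Q ( )]] >] [P [Q < >] [P [Q ( )]]]]

8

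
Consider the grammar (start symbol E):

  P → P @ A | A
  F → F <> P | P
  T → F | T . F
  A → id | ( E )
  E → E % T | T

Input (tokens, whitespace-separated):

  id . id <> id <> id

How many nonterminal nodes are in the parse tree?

15

[E [T [T [F [P [A id]]]] . [F [F [F [P [A id]]] <> [P [A id]]] <> [P [A id]]]]]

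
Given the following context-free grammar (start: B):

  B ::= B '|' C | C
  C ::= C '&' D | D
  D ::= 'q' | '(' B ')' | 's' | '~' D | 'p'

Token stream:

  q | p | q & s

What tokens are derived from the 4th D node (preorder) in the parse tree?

[B [B [B [C [D q]]] | [C [D p]]] | [C [C [D q]] & [D s]]]

s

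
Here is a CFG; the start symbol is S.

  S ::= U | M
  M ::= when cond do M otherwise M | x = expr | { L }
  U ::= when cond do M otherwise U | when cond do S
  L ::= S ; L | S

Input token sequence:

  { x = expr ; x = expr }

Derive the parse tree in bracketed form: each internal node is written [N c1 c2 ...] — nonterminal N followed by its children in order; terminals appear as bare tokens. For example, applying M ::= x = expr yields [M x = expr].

S
M
{ L }
{ S ; L }
{ M ; L }
{ x = expr ; L }
{ x = expr ; S }
{ x = expr ; M }
{ x = expr ; x = expr }

[S [M { [L [S [M x = expr]] ; [L [S [M x = expr]]]] }]]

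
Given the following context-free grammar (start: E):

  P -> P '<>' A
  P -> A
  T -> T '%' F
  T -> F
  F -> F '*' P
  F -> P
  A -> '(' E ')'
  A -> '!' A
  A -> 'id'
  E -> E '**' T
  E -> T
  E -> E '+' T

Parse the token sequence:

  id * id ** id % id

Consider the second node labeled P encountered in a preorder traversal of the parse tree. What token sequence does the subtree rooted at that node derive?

id

[E [E [T [F [F [P [A id]]] * [P [A id]]]]] ** [T [T [F [P [A id]]]] % [F [P [A id]]]]]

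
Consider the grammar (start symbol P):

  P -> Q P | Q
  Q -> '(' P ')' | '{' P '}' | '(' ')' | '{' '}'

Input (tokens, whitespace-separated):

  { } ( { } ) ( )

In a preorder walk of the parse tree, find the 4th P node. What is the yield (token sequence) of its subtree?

[P [Q { }] [P [Q ( [P [Q { }]] )] [P [Q ( )]]]]

( )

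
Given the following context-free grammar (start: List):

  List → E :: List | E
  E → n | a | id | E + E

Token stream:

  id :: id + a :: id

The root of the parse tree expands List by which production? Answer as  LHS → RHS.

[List [E id] :: [List [E [E id] + [E a]] :: [List [E id]]]]

List → E :: List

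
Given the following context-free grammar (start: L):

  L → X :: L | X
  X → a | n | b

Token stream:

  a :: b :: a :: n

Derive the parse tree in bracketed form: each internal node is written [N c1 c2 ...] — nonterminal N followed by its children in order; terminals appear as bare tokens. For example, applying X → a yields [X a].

[L [X a] :: [L [X b] :: [L [X a] :: [L [X n]]]]]

L
X :: L
a :: L
a :: X :: L
a :: b :: L
a :: b :: X :: L
a :: b :: a :: L
a :: b :: a :: X
a :: b :: a :: n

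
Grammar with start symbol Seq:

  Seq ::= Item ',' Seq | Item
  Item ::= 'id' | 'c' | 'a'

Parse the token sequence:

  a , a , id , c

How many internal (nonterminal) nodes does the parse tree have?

[Seq [Item a] , [Seq [Item a] , [Seq [Item id] , [Seq [Item c]]]]]

8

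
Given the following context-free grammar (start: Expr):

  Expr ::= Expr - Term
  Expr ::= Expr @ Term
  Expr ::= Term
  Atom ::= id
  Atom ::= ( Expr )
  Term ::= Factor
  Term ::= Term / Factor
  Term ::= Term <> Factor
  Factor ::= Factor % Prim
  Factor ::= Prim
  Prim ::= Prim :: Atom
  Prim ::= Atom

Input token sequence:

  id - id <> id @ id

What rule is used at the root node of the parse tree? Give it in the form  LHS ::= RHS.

Expr ::= Expr @ Term

[Expr [Expr [Expr [Term [Factor [Prim [Atom id]]]]] - [Term [Term [Factor [Prim [Atom id]]]] <> [Factor [Prim [Atom id]]]]] @ [Term [Factor [Prim [Atom id]]]]]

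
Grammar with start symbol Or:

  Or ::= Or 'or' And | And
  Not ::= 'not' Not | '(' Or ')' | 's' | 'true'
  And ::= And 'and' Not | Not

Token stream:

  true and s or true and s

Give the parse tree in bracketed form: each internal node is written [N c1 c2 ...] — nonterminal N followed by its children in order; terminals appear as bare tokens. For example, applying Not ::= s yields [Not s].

Or
Or or And
And or And
And and Not or And
Not and Not or And
true and Not or And
true and s or And
true and s or And and Not
true and s or Not and Not
true and s or true and Not
true and s or true and s

[Or [Or [And [And [Not true]] and [Not s]]] or [And [And [Not true]] and [Not s]]]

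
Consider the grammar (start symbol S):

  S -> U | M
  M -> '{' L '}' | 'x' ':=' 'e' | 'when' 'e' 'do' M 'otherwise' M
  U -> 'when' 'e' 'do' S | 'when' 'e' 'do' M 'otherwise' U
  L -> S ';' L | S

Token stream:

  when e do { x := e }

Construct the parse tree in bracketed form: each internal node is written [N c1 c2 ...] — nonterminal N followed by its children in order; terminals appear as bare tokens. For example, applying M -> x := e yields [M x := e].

S
U
when e do S
when e do M
when e do { L }
when e do { S }
when e do { M }
when e do { x := e }

[S [U when e do [S [M { [L [S [M x := e]]] }]]]]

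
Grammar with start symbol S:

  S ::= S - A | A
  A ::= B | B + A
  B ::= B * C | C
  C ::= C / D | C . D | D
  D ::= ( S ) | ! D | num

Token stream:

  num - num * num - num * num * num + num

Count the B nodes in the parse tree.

7

[S [S [S [A [B [C [D num]]]]] - [A [B [B [C [D num]]] * [C [D num]]]]] - [A [B [B [B [C [D num]]] * [C [D num]]] * [C [D num]]] + [A [B [C [D num]]]]]]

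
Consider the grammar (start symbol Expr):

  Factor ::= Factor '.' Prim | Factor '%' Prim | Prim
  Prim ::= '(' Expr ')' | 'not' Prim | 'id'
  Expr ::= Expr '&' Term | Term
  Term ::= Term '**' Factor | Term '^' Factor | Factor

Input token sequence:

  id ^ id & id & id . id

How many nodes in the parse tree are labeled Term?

[Expr [Expr [Expr [Term [Term [Factor [Prim id]]] ^ [Factor [Prim id]]]] & [Term [Factor [Prim id]]]] & [Term [Factor [Factor [Prim id]] . [Prim id]]]]

4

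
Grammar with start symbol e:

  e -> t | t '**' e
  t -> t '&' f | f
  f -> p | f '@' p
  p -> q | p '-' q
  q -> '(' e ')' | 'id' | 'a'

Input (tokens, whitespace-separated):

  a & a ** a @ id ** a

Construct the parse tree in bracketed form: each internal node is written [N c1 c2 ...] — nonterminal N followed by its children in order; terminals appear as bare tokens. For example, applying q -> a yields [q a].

[e [t [t [f [p [q a]]]] & [f [p [q a]]]] ** [e [t [f [f [p [q a]]] @ [p [q id]]]] ** [e [t [f [p [q a]]]]]]]

e
t ** e
t & f ** e
f & f ** e
p & f ** e
q & f ** e
a & f ** e
a & p ** e
a & q ** e
a & a ** e
a & a ** t ** e
a & a ** f ** e
a & a ** f @ p ** e
a & a ** p @ p ** e
a & a ** q @ p ** e
a & a ** a @ p ** e
a & a ** a @ q ** e
a & a ** a @ id ** e
a & a ** a @ id ** t
a & a ** a @ id ** f
a & a ** a @ id ** p
a & a ** a @ id ** q
a & a ** a @ id ** a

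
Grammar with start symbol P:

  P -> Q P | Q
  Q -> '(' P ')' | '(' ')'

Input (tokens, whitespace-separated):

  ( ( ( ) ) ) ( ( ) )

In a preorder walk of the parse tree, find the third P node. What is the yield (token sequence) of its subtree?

[P [Q ( [P [Q ( [P [Q ( )]] )]] )] [P [Q ( [P [Q ( )]] )]]]

( )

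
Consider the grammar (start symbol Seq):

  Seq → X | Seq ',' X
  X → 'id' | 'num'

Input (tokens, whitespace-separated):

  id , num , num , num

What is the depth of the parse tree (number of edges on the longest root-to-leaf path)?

5

[Seq [Seq [Seq [Seq [X id]] , [X num]] , [X num]] , [X num]]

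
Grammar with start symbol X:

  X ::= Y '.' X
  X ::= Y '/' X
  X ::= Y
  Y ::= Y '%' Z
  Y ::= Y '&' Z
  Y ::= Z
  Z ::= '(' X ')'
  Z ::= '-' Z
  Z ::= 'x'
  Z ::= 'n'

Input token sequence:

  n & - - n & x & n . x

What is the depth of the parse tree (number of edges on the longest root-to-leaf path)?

[X [Y [Y [Y [Y [Z n]] & [Z - [Z - [Z n]]]] & [Z x]] & [Z n]] . [X [Y [Z x]]]]

7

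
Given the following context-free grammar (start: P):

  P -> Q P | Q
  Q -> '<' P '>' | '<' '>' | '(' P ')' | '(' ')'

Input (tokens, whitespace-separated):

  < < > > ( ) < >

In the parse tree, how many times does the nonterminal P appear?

[P [Q < [P [Q < >]] >] [P [Q ( )] [P [Q < >]]]]

4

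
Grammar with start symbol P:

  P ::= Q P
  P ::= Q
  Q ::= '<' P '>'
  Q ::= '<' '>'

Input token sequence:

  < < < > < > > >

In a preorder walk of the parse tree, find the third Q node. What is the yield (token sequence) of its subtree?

[P [Q < [P [Q < [P [Q < >] [P [Q < >]]] >]] >]]

< >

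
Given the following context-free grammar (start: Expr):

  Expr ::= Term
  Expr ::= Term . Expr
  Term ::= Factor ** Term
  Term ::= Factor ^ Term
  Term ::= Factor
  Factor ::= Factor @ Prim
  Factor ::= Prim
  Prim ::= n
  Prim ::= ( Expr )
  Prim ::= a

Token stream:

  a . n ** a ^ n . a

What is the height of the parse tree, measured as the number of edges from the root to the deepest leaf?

7

[Expr [Term [Factor [Prim a]]] . [Expr [Term [Factor [Prim n]] ** [Term [Factor [Prim a]] ^ [Term [Factor [Prim n]]]]] . [Expr [Term [Factor [Prim a]]]]]]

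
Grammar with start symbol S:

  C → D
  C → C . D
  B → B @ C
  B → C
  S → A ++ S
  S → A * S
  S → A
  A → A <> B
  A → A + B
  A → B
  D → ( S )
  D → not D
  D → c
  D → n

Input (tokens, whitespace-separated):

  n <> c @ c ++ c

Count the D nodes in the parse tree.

[S [A [A [B [C [D n]]]] <> [B [B [C [D c]]] @ [C [D c]]]] ++ [S [A [B [C [D c]]]]]]

4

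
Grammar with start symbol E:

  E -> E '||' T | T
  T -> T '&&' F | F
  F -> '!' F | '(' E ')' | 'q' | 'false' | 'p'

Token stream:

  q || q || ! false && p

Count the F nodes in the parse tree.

5

[E [E [E [T [F q]]] || [T [F q]]] || [T [T [F ! [F false]]] && [F p]]]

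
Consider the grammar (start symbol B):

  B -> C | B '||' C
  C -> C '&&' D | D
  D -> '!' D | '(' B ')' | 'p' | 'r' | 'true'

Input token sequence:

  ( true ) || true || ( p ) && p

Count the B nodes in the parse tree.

[B [B [B [C [D ( [B [C [D true]]] )]]] || [C [D true]]] || [C [C [D ( [B [C [D p]]] )]] && [D p]]]

5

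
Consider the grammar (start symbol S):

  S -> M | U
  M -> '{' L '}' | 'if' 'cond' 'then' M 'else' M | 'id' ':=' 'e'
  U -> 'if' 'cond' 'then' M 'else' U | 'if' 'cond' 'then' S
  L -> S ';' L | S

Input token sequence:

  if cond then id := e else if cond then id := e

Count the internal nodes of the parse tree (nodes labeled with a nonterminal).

6

[S [U if cond then [M id := e] else [U if cond then [S [M id := e]]]]]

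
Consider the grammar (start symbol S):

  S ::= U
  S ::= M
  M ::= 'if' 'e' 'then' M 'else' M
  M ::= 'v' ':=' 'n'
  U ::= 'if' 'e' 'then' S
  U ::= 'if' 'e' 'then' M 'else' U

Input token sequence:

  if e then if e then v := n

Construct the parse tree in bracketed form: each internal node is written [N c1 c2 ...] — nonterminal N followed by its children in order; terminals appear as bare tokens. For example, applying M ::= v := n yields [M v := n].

[S [U if e then [S [U if e then [S [M v := n]]]]]]

S
U
if e then S
if e then U
if e then if e then S
if e then if e then M
if e then if e then v := n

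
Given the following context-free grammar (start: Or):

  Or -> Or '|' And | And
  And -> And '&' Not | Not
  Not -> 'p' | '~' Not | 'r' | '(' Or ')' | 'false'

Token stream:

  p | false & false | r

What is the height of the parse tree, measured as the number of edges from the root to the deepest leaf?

5

[Or [Or [Or [And [Not p]]] | [And [And [Not false]] & [Not false]]] | [And [Not r]]]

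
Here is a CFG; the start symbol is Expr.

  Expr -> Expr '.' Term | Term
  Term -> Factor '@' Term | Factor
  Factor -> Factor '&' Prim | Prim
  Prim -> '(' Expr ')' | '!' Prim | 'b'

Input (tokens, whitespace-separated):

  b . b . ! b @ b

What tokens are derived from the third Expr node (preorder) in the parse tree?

[Expr [Expr [Expr [Term [Factor [Prim b]]]] . [Term [Factor [Prim b]]]] . [Term [Factor [Prim ! [Prim b]]] @ [Term [Factor [Prim b]]]]]

b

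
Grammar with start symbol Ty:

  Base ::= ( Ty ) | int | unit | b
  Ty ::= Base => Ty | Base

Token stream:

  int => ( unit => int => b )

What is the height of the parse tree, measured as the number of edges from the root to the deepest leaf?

7

[Ty [Base int] => [Ty [Base ( [Ty [Base unit] => [Ty [Base int] => [Ty [Base b]]]] )]]]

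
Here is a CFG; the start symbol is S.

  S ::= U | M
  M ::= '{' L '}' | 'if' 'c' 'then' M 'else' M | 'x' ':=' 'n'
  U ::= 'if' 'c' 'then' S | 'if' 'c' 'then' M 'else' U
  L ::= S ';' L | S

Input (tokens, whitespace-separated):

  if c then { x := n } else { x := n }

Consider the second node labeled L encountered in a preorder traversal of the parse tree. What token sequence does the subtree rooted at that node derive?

x := n

[S [M if c then [M { [L [S [M x := n]]] }] else [M { [L [S [M x := n]]] }]]]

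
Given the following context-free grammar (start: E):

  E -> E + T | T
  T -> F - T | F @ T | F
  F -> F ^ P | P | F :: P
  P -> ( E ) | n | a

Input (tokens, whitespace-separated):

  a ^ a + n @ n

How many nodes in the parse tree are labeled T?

3

[E [E [T [F [F [P a]] ^ [P a]]]] + [T [F [P n]] @ [T [F [P n]]]]]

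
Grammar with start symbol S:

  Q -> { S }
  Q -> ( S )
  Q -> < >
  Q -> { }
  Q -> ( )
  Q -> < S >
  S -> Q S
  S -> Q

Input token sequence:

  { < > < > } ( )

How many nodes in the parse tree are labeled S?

4

[S [Q { [S [Q < >] [S [Q < >]]] }] [S [Q ( )]]]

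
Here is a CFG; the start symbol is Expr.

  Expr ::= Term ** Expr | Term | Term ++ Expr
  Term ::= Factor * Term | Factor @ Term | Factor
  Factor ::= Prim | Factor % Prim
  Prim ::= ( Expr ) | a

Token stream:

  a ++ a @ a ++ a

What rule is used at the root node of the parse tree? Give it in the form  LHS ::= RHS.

Expr ::= Term ++ Expr

[Expr [Term [Factor [Prim a]]] ++ [Expr [Term [Factor [Prim a]] @ [Term [Factor [Prim a]]]] ++ [Expr [Term [Factor [Prim a]]]]]]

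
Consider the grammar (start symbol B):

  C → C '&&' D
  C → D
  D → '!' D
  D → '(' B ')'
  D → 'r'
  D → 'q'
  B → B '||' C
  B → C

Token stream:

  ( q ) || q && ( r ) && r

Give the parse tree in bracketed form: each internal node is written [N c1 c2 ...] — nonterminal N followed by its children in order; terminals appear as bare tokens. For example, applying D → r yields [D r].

B
B || C
C || C
D || C
( B ) || C
( C ) || C
( D ) || C
( q ) || C
( q ) || C && D
( q ) || C && D && D
( q ) || D && D && D
( q ) || q && D && D
( q ) || q && ( B ) && D
( q ) || q && ( C ) && D
( q ) || q && ( D ) && D
( q ) || q && ( r ) && D
( q ) || q && ( r ) && r

[B [B [C [D ( [B [C [D q]]] )]]] || [C [C [C [D q]] && [D ( [B [C [D r]]] )]] && [D r]]]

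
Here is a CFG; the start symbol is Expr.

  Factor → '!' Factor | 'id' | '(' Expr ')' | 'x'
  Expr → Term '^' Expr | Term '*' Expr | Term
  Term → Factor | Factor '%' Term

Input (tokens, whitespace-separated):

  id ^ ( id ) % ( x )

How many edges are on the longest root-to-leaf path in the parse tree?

[Expr [Term [Factor id]] ^ [Expr [Term [Factor ( [Expr [Term [Factor id]]] )] % [Term [Factor ( [Expr [Term [Factor x]]] )]]]]]

8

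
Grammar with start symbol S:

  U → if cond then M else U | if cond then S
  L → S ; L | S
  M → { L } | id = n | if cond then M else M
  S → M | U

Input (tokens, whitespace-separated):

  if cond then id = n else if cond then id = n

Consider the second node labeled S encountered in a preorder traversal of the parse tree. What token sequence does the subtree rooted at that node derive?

[S [U if cond then [M id = n] else [U if cond then [S [M id = n]]]]]

id = n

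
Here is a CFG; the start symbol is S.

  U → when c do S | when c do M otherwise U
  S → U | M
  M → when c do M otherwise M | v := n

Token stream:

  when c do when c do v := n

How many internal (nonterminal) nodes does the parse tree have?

6

[S [U when c do [S [U when c do [S [M v := n]]]]]]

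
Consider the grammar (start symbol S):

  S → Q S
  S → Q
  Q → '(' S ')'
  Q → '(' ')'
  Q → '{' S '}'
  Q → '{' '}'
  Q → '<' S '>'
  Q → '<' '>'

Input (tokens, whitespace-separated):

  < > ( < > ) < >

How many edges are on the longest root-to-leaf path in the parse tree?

5

[S [Q < >] [S [Q ( [S [Q < >]] )] [S [Q < >]]]]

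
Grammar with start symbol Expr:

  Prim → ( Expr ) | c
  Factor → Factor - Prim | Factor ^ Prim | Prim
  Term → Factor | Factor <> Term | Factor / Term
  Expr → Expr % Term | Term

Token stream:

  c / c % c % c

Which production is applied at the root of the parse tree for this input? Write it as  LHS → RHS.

Expr → Expr % Term

[Expr [Expr [Expr [Term [Factor [Prim c]] / [Term [Factor [Prim c]]]]] % [Term [Factor [Prim c]]]] % [Term [Factor [Prim c]]]]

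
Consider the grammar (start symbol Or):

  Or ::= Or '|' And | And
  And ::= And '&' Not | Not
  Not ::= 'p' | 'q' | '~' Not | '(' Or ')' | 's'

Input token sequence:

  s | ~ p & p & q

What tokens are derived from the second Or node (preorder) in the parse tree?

s

[Or [Or [And [Not s]]] | [And [And [And [Not ~ [Not p]]] & [Not p]] & [Not q]]]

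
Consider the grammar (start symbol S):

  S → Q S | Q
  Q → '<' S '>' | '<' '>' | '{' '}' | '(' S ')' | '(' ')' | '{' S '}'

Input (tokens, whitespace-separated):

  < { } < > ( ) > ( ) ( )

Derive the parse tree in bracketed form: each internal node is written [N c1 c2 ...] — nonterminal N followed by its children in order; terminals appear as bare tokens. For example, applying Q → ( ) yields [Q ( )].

S
Q S
< S > S
< Q S > S
< { } S > S
< { } Q S > S
< { } < > S > S
< { } < > Q > S
< { } < > ( ) > S
< { } < > ( ) > Q S
< { } < > ( ) > ( ) S
< { } < > ( ) > ( ) Q
< { } < > ( ) > ( ) ( )

[S [Q < [S [Q { }] [S [Q < >] [S [Q ( )]]]] >] [S [Q ( )] [S [Q ( )]]]]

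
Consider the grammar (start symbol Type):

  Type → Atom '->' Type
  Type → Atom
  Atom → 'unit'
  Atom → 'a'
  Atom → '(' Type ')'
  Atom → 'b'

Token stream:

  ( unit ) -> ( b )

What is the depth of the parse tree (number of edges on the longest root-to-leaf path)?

[Type [Atom ( [Type [Atom unit]] )] -> [Type [Atom ( [Type [Atom b]] )]]]

5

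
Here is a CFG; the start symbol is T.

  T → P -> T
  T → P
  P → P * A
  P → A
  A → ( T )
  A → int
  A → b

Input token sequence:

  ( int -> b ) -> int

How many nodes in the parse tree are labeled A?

[T [P [A ( [T [P [A int]] -> [T [P [A b]]]] )]] -> [T [P [A int]]]]

4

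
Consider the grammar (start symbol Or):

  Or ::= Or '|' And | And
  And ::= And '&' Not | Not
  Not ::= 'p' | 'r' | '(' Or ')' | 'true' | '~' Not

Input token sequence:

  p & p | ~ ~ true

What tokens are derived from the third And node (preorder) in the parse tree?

~ ~ true

[Or [Or [And [And [Not p]] & [Not p]]] | [And [Not ~ [Not ~ [Not true]]]]]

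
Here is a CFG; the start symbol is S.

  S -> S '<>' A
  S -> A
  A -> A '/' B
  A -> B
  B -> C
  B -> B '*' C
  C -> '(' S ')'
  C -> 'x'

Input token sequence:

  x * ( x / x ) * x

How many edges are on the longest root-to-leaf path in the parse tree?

10

[S [A [B [B [B [C x]] * [C ( [S [A [A [B [C x]]] / [B [C x]]]] )]] * [C x]]]]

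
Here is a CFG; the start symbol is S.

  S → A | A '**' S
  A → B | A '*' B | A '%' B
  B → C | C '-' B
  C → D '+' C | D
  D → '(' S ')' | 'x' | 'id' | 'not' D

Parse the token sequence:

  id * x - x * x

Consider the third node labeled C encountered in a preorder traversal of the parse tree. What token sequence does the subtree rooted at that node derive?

[S [A [A [A [B [C [D id]]]] * [B [C [D x]] - [B [C [D x]]]]] * [B [C [D x]]]]]

x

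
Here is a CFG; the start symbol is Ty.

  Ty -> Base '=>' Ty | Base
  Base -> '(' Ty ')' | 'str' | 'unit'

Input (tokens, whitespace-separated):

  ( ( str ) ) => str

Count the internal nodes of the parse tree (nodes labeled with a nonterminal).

[Ty [Base ( [Ty [Base ( [Ty [Base str]] )]] )] => [Ty [Base str]]]

8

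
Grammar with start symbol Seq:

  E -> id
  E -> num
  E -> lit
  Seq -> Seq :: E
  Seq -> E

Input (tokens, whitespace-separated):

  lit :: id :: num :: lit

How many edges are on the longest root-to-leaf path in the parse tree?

[Seq [Seq [Seq [Seq [E lit]] :: [E id]] :: [E num]] :: [E lit]]

5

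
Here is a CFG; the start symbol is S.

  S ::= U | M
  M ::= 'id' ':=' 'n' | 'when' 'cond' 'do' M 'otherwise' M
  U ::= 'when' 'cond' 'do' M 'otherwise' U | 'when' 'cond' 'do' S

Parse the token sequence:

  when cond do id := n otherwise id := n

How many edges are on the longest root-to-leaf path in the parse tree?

[S [M when cond do [M id := n] otherwise [M id := n]]]

3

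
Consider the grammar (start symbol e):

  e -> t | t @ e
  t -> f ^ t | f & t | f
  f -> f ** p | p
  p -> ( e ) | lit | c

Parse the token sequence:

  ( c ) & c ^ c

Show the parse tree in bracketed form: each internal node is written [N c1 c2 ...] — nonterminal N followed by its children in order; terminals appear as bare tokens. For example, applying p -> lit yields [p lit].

[e [t [f [p ( [e [t [f [p c]]]] )]] & [t [f [p c]] ^ [t [f [p c]]]]]]

e
t
f & t
p & t
( e ) & t
( t ) & t
( f ) & t
( p ) & t
( c ) & t
( c ) & f ^ t
( c ) & p ^ t
( c ) & c ^ t
( c ) & c ^ f
( c ) & c ^ p
( c ) & c ^ c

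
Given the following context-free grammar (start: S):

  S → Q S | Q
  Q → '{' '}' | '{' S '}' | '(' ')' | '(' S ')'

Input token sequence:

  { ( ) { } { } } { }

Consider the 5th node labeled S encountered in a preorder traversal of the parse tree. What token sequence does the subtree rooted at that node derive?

[S [Q { [S [Q ( )] [S [Q { }] [S [Q { }]]]] }] [S [Q { }]]]

{ }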